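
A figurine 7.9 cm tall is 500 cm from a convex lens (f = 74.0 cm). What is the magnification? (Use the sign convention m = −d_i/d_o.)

m = -0.174

1/d_i = 1/f − 1/d_o = 1/(74.00) − 1/(500) = 0.01151, so d_i = 86.85 cm.
m = −d_i/d_o = −(86.85)/(500) = -0.174.
The image is real, inverted and reduced, on the far side of the lens.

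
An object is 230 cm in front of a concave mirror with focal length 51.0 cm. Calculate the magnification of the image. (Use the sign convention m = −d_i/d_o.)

m = -0.285

1/d_i = 1/f − 1/d_o = 1/(51.00) − 1/(230) = 0.01526, so d_i = 65.53 cm.
m = −d_i/d_o = −(65.53)/(230) = -0.285.
The image is real, inverted and reduced, in front of the mirror.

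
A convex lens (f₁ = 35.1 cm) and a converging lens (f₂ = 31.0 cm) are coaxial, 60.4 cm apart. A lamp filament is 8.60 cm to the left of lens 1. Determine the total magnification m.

Lens 1: 1/d_i1 = 1/(35.1) − 1/(8.60) = -0.08779, so d_i1 = -11.39 cm; m₁ = −d_i1/d_o1 = +1.324.
d_o2 = 60.4 − (-11.39) = 71.79 cm.
Lens 2: 1/d_i2 = 1/(31.0) − 1/(71.79) = 0.01833, so d_i2 = 54.56 cm; m₂ = −d_i2/d_o2 = -0.7600.
m = m₁·m₂ = (+1.324)(-0.7600) = -1.01.

m = -1.01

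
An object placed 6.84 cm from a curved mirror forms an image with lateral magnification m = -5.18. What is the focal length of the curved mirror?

f = 5.73 cm (concave)

m = −d_i/d_o ⇒ d_i = −m·d_o = −(-5.18)·(6.84) = 35.43 cm.
1/f = 1/d_o + 1/d_i = 1/(6.84) + 1/(35.43) = 0.1744, so f = 5.73 cm.
Since f is positive, the curved mirror is concave.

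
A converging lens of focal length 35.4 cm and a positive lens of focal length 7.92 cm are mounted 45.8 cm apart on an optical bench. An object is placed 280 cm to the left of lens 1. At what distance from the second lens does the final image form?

Lens 1: 1/d_i1 = 1/f₁ − 1/d_o1 = 1/(35.4) − 1/(280) = 0.02468, so d_i1 = 40.52 cm.
The intermediate image is 40.52 cm to the right of lens 1, which is 45.8 − (40.52) = 5.280 cm to the left of lens 2, so d_o2 = +5.280 cm.
Lens 2: 1/d_i2 = 1/f₂ − 1/d_o2 = 1/(7.92) − 1/(5.280) = -0.06313, so d_i2 = -15.8 cm.
The final image is virtual, 15.8 cm to the left of lens 2 (overall magnification ≈ -0.43).

15.8 cm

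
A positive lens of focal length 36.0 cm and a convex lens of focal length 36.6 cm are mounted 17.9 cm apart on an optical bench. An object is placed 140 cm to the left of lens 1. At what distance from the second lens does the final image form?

Lens 1: 1/d_i1 = 1/f₁ − 1/d_o1 = 1/(36.0) − 1/(140) = 0.02063, so d_i1 = 48.46 cm.
The intermediate image is 48.46 cm to the right of lens 1, which lies 30.56 cm to the right of lens 2 — a virtual object — so d_o2 = −30.56 cm.
Lens 2: 1/d_i2 = 1/f₂ − 1/d_o2 = 1/(36.6) − 1/(-30.56) = 0.06004, so d_i2 = 16.7 cm.
The final image is real, 16.7 cm to the right of lens 2 (overall magnification ≈ -0.19).

16.7 cm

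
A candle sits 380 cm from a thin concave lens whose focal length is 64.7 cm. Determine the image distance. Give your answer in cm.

For a concave lens, f = -64.7 cm.
Lens equation: 1/s_i = 1/f − 1/s_o = 1/(-64.70) − 1/(380) = -0.01546 − 0.002632 = -0.01809, so s_i = -55.3 cm.
The image is virtual, upright and reduced, on the same side as the object.

55.3 cm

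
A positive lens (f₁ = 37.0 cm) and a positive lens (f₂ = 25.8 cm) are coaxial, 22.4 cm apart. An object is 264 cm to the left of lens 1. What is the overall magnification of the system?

Lens 1: 1/d_i1 = 1/(37.0) − 1/(264) = 0.02324, so d_i1 = 43.03 cm; m₁ = −d_i1/d_o1 = -0.1630.
d_o2 = 22.4 − (43.03) = -20.63 cm (virtual object).
Lens 2: 1/d_i2 = 1/(25.8) − 1/(-20.63) = 0.08723, so d_i2 = 11.46 cm; m₂ = −d_i2/d_o2 = +0.5557.
m = m₁·m₂ = (-0.1630)(+0.5557) = -0.0906.

m = -0.0906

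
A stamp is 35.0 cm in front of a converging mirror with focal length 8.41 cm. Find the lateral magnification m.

1/d_i = 1/f − 1/d_o = 1/(8.410) − 1/(35.0) = 0.09033, so d_i = 11.07 cm.
m = −d_i/d_o = −(11.07)/(35.0) = -0.316.
The image is real, inverted and reduced, in front of the mirror.

m = -0.316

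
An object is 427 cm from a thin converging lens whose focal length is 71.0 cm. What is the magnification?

m = -0.199

1/d_i = 1/f − 1/d_o = 1/(71.00) − 1/(427) = 0.01174, so d_i = 85.16 cm.
m = −d_i/d_o = −(85.16)/(427) = -0.199.
The image is real, inverted and reduced, on the far side of the lens.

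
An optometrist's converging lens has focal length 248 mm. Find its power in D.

P = +4.03 D

f = 24.8 cm = 0.248 m.
P = 1/f = 1/(0.248 m) = +4.03 D.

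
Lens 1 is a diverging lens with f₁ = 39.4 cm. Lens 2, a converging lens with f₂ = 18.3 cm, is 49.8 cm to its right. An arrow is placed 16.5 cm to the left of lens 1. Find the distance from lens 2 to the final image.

26.1 cm

Lens 1 is diverging, so f₁ = −39.4 cm.
Lens 1: 1/d_i1 = 1/f₁ − 1/d_o1 = 1/(-39.4) − 1/(16.5) = -0.08599, so d_i1 = -11.63 cm.
The intermediate image is 11.63 cm to the left of lens 1 (virtual), which is 49.8 − (-11.63) = 61.43 cm to the left of lens 2, so d_o2 = +61.43 cm.
Lens 2: 1/d_i2 = 1/f₂ − 1/d_o2 = 1/(18.3) − 1/(61.43) = 0.03837, so d_i2 = 26.1 cm.
The final image is real, 26.1 cm to the right of lens 2 (overall magnification ≈ -0.30).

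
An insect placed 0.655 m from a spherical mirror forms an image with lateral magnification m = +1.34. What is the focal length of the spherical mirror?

f = 2.58 m (concave)

m = −d_i/d_o ⇒ d_i = −m·d_o = −(+1.34)·(0.655) = -0.8777 m.
1/f = 1/d_o + 1/d_i = 1/(0.655) + 1/(-0.8777) = 0.3874, so f = 2.58 m.
Since f is positive, the spherical mirror is concave.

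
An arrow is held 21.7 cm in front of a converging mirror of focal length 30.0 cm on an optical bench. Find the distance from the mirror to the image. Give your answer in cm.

78.4 cm

Mirror equation: 1/s_i = 1/f − 1/s_o = 1/(30.00) − 1/(21.7) = 0.03333 − 0.04608 = -0.01275, so s_i = -78.4 cm.
The image is virtual, upright and enlarged, behind the mirror.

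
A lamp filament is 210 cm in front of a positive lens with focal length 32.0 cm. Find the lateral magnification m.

m = -0.180

1/d_i = 1/f − 1/d_o = 1/(32.00) − 1/(210) = 0.02649, so d_i = 37.75 cm.
m = −d_i/d_o = −(37.75)/(210) = -0.180.
The image is real, inverted and reduced, on the far side of the lens.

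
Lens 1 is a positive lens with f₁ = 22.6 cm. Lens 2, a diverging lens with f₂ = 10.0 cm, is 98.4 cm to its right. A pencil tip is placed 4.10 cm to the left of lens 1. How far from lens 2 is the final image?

Lens 1: 1/d_i1 = 1/f₁ − 1/d_o1 = 1/(22.6) − 1/(4.10) = -0.1997, so d_i1 = -5.009 cm.
The intermediate image is 5.009 cm to the left of lens 1 (virtual), which is 98.4 − (-5.009) = 103.4 cm to the left of lens 2, so d_o2 = +103.4 cm.
Lens 2 is diverging, so f₂ = −10.0 cm.
Lens 2: 1/d_i2 = 1/f₂ − 1/d_o2 = 1/(-10.0) − 1/(103.4) = -0.1097, so d_i2 = -9.12 cm.
The final image is virtual, 9.12 cm to the left of lens 2 (overall magnification ≈ 0.11).

9.12 cm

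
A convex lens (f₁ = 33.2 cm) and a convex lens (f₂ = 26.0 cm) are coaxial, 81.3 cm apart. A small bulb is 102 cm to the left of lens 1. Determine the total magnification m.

Lens 1: 1/d_i1 = 1/(33.2) − 1/(102) = 0.02032, so d_i1 = 49.22 cm; m₁ = −d_i1/d_o1 = -0.4825.
d_o2 = 81.3 − (49.22) = 32.08 cm.
Lens 2: 1/d_i2 = 1/(26.0) − 1/(32.08) = 0.007289, so d_i2 = 137.2 cm; m₂ = −d_i2/d_o2 = -4.276.
m = m₁·m₂ = (-0.4825)(-4.276) = +2.06.

m = +2.06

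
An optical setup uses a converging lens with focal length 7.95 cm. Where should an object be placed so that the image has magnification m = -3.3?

10.4 cm

m = −d_i/d_o ⇒ d_i = −m·d_o.
1/f = 1/d_o + 1/d_i = 1/d_o − 1/(m·d_o) = (1 − 1/m)/d_o, so d_o = f(1 − 1/m) = (7.950)(1 − 1/(-3.3)) = 10.4 cm.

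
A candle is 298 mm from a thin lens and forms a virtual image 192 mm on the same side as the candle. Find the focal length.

f = -540 mm (diverging)

Virtual image ⇒ d_i = −192 mm.
1/f = 1/d_o + 1/d_i = 1/(298) + 1/(-192) = -0.001853, so f = -540 mm.
Since f is negative, the thin lens is diverging.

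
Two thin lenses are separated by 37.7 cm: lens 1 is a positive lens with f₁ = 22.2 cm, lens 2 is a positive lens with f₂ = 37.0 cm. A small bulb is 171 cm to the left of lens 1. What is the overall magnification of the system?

Lens 1: 1/d_i1 = 1/(22.2) − 1/(171) = 0.03920, so d_i1 = 25.51 cm; m₁ = −d_i1/d_o1 = -0.1492.
d_o2 = 37.7 − (25.51) = 12.19 cm.
Lens 2: 1/d_i2 = 1/(37.0) − 1/(12.19) = -0.05501, so d_i2 = -18.18 cm; m₂ = −d_i2/d_o2 = +1.491.
m = m₁·m₂ = (-0.1492)(+1.491) = -0.222.

m = -0.222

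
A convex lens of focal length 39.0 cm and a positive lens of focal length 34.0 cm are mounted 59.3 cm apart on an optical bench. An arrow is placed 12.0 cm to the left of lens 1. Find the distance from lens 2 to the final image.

Lens 1: 1/d_i1 = 1/f₁ − 1/d_o1 = 1/(39.0) − 1/(12.0) = -0.05769, so d_i1 = -17.33 cm.
The intermediate image is 17.33 cm to the left of lens 1 (virtual), which is 59.3 − (-17.33) = 76.63 cm to the left of lens 2, so d_o2 = +76.63 cm.
Lens 2: 1/d_i2 = 1/f₂ − 1/d_o2 = 1/(34.0) − 1/(76.63) = 0.01636, so d_i2 = 61.1 cm.
The final image is real, 61.1 cm to the right of lens 2 (overall magnification ≈ -1.2).

61.1 cm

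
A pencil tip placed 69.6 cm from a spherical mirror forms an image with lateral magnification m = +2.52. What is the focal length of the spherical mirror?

m = −d_i/d_o ⇒ d_i = −m·d_o = −(+2.52)·(69.6) = -175.4 cm.
1/f = 1/d_o + 1/d_i = 1/(69.6) + 1/(-175.4) = 0.008667, so f = 115 cm.
Since f is positive, the spherical mirror is concave.

f = 115 cm (concave)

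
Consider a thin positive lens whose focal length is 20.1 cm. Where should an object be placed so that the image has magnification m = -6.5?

23.2 cm

m = −d_i/d_o ⇒ d_i = −m·d_o.
1/f = 1/d_o + 1/d_i = 1/d_o − 1/(m·d_o) = (1 − 1/m)/d_o, so d_o = f(1 − 1/m) = (20.10)(1 − 1/(-6.5)) = 23.2 cm.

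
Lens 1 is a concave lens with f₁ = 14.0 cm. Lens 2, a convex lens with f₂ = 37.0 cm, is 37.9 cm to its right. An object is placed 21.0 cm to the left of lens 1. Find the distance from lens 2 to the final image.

184 cm

Lens 1 is diverging, so f₁ = −14.0 cm.
Lens 1: 1/d_i1 = 1/f₁ − 1/d_o1 = 1/(-14.0) − 1/(21.0) = -0.1190, so d_i1 = -8.400 cm.
The intermediate image is 8.400 cm to the left of lens 1 (virtual), which is 37.9 − (-8.400) = 46.30 cm to the left of lens 2, so d_o2 = +46.30 cm.
Lens 2: 1/d_i2 = 1/f₂ − 1/d_o2 = 1/(37.0) − 1/(46.30) = 0.005429, so d_i2 = 184 cm.
The final image is real, 184 cm to the right of lens 2 (overall magnification ≈ -1.6).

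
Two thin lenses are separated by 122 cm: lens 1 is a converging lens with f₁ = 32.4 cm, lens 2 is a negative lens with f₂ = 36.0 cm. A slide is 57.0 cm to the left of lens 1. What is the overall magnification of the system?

m = -0.572

Lens 1: 1/d_i1 = 1/(32.4) − 1/(57.0) = 0.01332, so d_i1 = 75.07 cm; m₁ = −d_i1/d_o1 = -1.317.
d_o2 = 122 − (75.07) = 46.93 cm.
f₂ = −36.0 cm (diverging).
Lens 2: 1/d_i2 = 1/(-36.0) − 1/(46.93) = -0.04909, so d_i2 = -20.37 cm; m₂ = −d_i2/d_o2 = +0.4341.
m = m₁·m₂ = (-1.317)(+0.4341) = -0.572.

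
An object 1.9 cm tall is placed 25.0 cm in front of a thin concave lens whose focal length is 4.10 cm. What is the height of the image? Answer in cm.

For a concave lens, f = -4.10 cm.
1/d_i = 1/f − 1/d_o = 1/(-4.100) − 1/(25.0) = -0.2839, so d_i = -3.522 cm.
m = −d_i/d_o = +0.1409.
|h_i| = |m|·h_o = 0.1409 × 1.9 = 0.268 cm. The image is virtual, upright and reduced, on the same side as the object.

0.268 cm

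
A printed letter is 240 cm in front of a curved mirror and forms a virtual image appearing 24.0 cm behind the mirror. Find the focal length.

Virtual image ⇒ d_i = −24.0 cm.
1/f = 1/d_o + 1/d_i = 1/(240) + 1/(-24.0) = -0.03750, so f = -26.7 cm.
Since f is negative, the curved mirror is convex.

f = -26.7 cm (convex)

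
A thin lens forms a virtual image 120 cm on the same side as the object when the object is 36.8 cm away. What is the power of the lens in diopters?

Virtual image ⇒ d_i = −120 cm.
1/f = 1/d_o + 1/d_i = 1/(36.8) + 1/(-120) = 0.01884 cm⁻¹.
f = 53.08 cm = 0.5308 m, so P = 1/f = +1.88 D.

P = +1.88 D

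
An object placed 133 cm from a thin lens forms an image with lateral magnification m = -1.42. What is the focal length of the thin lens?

f = 78.0 cm (converging)

m = −d_i/d_o ⇒ d_i = −m·d_o = −(-1.42)·(133) = 188.9 cm.
1/f = 1/d_o + 1/d_i = 1/(133) + 1/(188.9) = 0.01281, so f = 78.0 cm.
Since f is positive, the thin lens is converging.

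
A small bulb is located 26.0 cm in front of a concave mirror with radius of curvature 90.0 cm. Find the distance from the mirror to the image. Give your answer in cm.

61.6 cm

f = R/2 = 90.0/2 = 45.00 cm.
Mirror equation: 1/q = 1/f − 1/p = 1/(45.00) − 1/(26.0) = 0.02222 − 0.03846 = -0.01624, so q = -61.6 cm.
The image is virtual, upright and enlarged, behind the mirror.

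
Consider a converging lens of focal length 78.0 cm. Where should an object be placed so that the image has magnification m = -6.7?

89.6 cm

m = −d_i/d_o ⇒ d_i = −m·d_o.
1/f = 1/d_o + 1/d_i = 1/d_o − 1/(m·d_o) = (1 − 1/m)/d_o, so d_o = f(1 − 1/m) = (78.00)(1 − 1/(-6.7)) = 89.6 cm.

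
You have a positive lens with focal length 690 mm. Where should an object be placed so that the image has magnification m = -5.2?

823 mm

m = −d_i/d_o ⇒ d_i = −m·d_o.
1/f = 1/d_o + 1/d_i = 1/d_o − 1/(m·d_o) = (1 − 1/m)/d_o, so d_o = f(1 − 1/m) = (690.0)(1 − 1/(-5.2)) = 823 mm.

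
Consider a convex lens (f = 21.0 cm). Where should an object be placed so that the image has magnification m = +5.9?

m = −d_i/d_o ⇒ d_i = −m·d_o.
1/f = 1/d_o + 1/d_i = 1/d_o − 1/(m·d_o) = (1 − 1/m)/d_o, so d_o = f(1 − 1/m) = (21.00)(1 − 1/(+5.9)) = 17.4 cm.

17.4 cm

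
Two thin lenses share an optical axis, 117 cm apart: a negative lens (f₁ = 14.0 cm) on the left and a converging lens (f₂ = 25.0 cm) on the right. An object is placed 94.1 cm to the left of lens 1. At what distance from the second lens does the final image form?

Lens 1 is diverging, so f₁ = −14.0 cm.
Lens 1: 1/d_i1 = 1/f₁ − 1/d_o1 = 1/(-14.0) − 1/(94.1) = -0.08206, so d_i1 = -12.19 cm.
The intermediate image is 12.19 cm to the left of lens 1 (virtual), which is 117 − (-12.19) = 129.2 cm to the left of lens 2, so d_o2 = +129.2 cm.
Lens 2: 1/d_i2 = 1/f₂ − 1/d_o2 = 1/(25.0) − 1/(129.2) = 0.03226, so d_i2 = 31.0 cm.
The final image is real, 31.0 cm to the right of lens 2 (overall magnification ≈ -0.031).

31.0 cm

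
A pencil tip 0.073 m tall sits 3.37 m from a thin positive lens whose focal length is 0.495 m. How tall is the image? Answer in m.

1/d_i = 1/f − 1/d_o = 1/(0.4950) − 1/(3.37) = 1.723, so d_i = 0.5802 m.
m = −d_i/d_o = -0.1722.
|h_i| = |m|·h_o = 0.1722 × 0.073 = 0.0126 m. The image is real, inverted and reduced, on the far side of the lens.

0.0126 m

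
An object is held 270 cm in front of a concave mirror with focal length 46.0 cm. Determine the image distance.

Mirror equation: 1/s_i = 1/f − 1/s_o = 1/(46.00) − 1/(270) = 0.02174 − 0.003704 = 0.01804, so s_i = 55.4 cm.
The image is real, inverted and reduced, in front of the mirror.

55.4 cm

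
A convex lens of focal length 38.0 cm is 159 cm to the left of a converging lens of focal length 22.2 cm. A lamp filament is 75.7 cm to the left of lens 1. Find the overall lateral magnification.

m = +0.370

Lens 1: 1/d_i1 = 1/(38.0) − 1/(75.7) = 0.01311, so d_i1 = 76.30 cm; m₁ = −d_i1/d_o1 = -1.008.
d_o2 = 159 − (76.30) = 82.70 cm.
Lens 2: 1/d_i2 = 1/(22.2) − 1/(82.70) = 0.03295, so d_i2 = 30.35 cm; m₂ = −d_i2/d_o2 = -0.3669.
m = m₁·m₂ = (-1.008)(-0.3669) = +0.370.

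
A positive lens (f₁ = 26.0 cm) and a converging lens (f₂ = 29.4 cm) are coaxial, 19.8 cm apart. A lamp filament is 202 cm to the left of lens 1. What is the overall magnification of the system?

Lens 1: 1/d_i1 = 1/(26.0) − 1/(202) = 0.03351, so d_i1 = 29.84 cm; m₁ = −d_i1/d_o1 = -0.1477.
d_o2 = 19.8 − (29.84) = -10.04 cm (virtual object).
Lens 2: 1/d_i2 = 1/(29.4) − 1/(-10.04) = 0.1336, so d_i2 = 7.484 cm; m₂ = −d_i2/d_o2 = +0.7454.
m = m₁·m₂ = (-0.1477)(+0.7454) = -0.110.

m = -0.110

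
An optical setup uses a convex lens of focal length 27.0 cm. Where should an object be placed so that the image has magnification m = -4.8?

m = −d_i/d_o ⇒ d_i = −m·d_o.
1/f = 1/d_o + 1/d_i = 1/d_o − 1/(m·d_o) = (1 − 1/m)/d_o, so d_o = f(1 − 1/m) = (27.00)(1 − 1/(-4.8)) = 32.6 cm.

32.6 cm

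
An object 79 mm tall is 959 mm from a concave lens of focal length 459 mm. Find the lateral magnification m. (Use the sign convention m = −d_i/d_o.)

For a concave lens, f = -459 mm.
1/d_i = 1/f − 1/d_o = 1/(-459.0) − 1/(959) = -0.003221, so d_i = -310.4 mm.
m = −d_i/d_o = −(-310.4)/(959) = +0.324.
The image is virtual, upright and reduced, on the same side as the object.

m = +0.324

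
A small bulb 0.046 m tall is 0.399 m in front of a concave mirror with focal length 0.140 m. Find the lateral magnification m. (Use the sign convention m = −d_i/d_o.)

m = -0.541

1/d_i = 1/f − 1/d_o = 1/(0.1400) − 1/(0.399) = 4.637, so d_i = 0.2157 m.
m = −d_i/d_o = −(0.2157)/(0.399) = -0.541.
The image is real, inverted and reduced, in front of the mirror.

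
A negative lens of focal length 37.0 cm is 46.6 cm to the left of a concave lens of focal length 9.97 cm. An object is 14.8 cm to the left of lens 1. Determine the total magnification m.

m = +0.106

f₁ = −37.0 cm (diverging).
Lens 1: 1/d_i1 = 1/(-37.0) − 1/(14.8) = -0.09459, so d_i1 = -10.57 cm; m₁ = −d_i1/d_o1 = +0.7142.
d_o2 = 46.6 − (-10.57) = 57.17 cm.
f₂ = −9.97 cm (diverging).
Lens 2: 1/d_i2 = 1/(-9.97) − 1/(57.17) = -0.1178, so d_i2 = -8.489 cm; m₂ = −d_i2/d_o2 = +0.1485.
m = m₁·m₂ = (+0.7142)(+0.1485) = +0.106.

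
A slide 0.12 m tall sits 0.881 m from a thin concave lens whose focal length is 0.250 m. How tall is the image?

0.0265 m

For a concave lens, f = -0.250 m.
1/d_i = 1/f − 1/d_o = 1/(-0.2500) − 1/(0.881) = -5.135, so d_i = -0.1947 m.
m = −d_i/d_o = +0.2210.
|h_i| = |m|·h_o = 0.2210 × 0.12 = 0.0265 m. The image is virtual, upright and reduced, on the same side as the object.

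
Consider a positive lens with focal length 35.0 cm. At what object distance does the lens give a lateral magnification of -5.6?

m = −d_i/d_o ⇒ d_i = −m·d_o.
1/f = 1/d_o + 1/d_i = 1/d_o − 1/(m·d_o) = (1 − 1/m)/d_o, so d_o = f(1 − 1/m) = (35.00)(1 − 1/(-5.6)) = 41.2 cm.

41.2 cm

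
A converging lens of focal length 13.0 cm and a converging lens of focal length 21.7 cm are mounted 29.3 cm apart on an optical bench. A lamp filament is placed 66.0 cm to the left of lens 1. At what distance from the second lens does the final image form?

33.1 cm

Lens 1: 1/d_i1 = 1/f₁ − 1/d_o1 = 1/(13.0) − 1/(66.0) = 0.06177, so d_i1 = 16.19 cm.
The intermediate image is 16.19 cm to the right of lens 1, which is 29.3 − (16.19) = 13.11 cm to the left of lens 2, so d_o2 = +13.11 cm.
Lens 2: 1/d_i2 = 1/f₂ − 1/d_o2 = 1/(21.7) − 1/(13.11) = -0.03019, so d_i2 = -33.1 cm.
The final image is virtual, 33.1 cm to the left of lens 2 (overall magnification ≈ -0.62).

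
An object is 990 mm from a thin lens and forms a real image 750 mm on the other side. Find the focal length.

Real image ⇒ d_i = +750 mm.
1/f = 1/d_o + 1/d_i = 1/(990) + 1/(750) = 0.002343, so f = 427 mm.
Since f is positive, the thin lens is converging.

f = 427 mm (converging)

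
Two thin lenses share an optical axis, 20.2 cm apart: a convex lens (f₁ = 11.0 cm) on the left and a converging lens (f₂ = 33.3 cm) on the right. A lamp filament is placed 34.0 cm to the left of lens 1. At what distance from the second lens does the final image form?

Lens 1: 1/d_i1 = 1/f₁ − 1/d_o1 = 1/(11.0) − 1/(34.0) = 0.06150, so d_i1 = 16.26 cm.
The intermediate image is 16.26 cm to the right of lens 1, which is 20.2 − (16.26) = 3.940 cm to the left of lens 2, so d_o2 = +3.940 cm.
Lens 2: 1/d_i2 = 1/f₂ − 1/d_o2 = 1/(33.3) − 1/(3.940) = -0.2238, so d_i2 = -4.47 cm.
The final image is virtual, 4.47 cm to the left of lens 2 (overall magnification ≈ -0.54).

4.47 cm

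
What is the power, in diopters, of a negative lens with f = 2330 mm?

For a negative lens, f = −2330 mm.
f = -233 cm = -2.33 m.
P = 1/f = 1/(-2.33 m) = -0.429 D.

P = -0.429 D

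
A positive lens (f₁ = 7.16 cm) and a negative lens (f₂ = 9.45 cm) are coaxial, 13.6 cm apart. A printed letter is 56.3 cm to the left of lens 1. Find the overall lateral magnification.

Lens 1: 1/d_i1 = 1/(7.16) − 1/(56.3) = 0.1219, so d_i1 = 8.203 cm; m₁ = −d_i1/d_o1 = -0.1457.
d_o2 = 13.6 − (8.203) = 5.397 cm.
f₂ = −9.45 cm (diverging).
Lens 2: 1/d_i2 = 1/(-9.45) − 1/(5.397) = -0.2911, so d_i2 = -3.435 cm; m₂ = −d_i2/d_o2 = +0.6365.
m = m₁·m₂ = (-0.1457)(+0.6365) = -0.0927.

m = -0.0927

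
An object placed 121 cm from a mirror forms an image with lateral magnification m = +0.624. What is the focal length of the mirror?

f = -201 cm (convex)

m = −d_i/d_o ⇒ d_i = −m·d_o = −(+0.624)·(121) = -75.50 cm.
1/f = 1/d_o + 1/d_i = 1/(121) + 1/(-75.50) = -0.004981, so f = -201 cm.
Since f is negative, the mirror is convex.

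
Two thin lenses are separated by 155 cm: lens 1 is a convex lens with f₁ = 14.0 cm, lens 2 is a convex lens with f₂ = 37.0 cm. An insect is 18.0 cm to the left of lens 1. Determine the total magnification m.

m = +2.35

Lens 1: 1/d_i1 = 1/(14.0) − 1/(18.0) = 0.01587, so d_i1 = 63.00 cm; m₁ = −d_i1/d_o1 = -3.500.
d_o2 = 155 − (63.00) = 92.00 cm.
Lens 2: 1/d_i2 = 1/(37.0) − 1/(92.00) = 0.01616, so d_i2 = 61.89 cm; m₂ = −d_i2/d_o2 = -0.6727.
m = m₁·m₂ = (-3.500)(-0.6727) = +2.35.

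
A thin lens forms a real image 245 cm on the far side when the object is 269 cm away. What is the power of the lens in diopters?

d_i = +245 cm.
1/f = 1/d_o + 1/d_i = 1/(269) + 1/(245) = 0.007799 cm⁻¹.
f = 128.2 cm = 1.282 m, so P = 1/f = +0.780 D.

P = +0.780 D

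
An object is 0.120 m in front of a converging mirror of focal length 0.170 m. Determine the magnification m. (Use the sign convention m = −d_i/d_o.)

1/d_i = 1/f − 1/d_o = 1/(0.1700) − 1/(0.120) = -2.451, so d_i = -0.4080 m.
m = −d_i/d_o = −(-0.4080)/(0.120) = +3.40.
The image is virtual, upright and enlarged, behind the mirror.

m = +3.40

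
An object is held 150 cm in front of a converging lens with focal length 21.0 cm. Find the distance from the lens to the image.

Lens equation: 1/s_i = 1/f − 1/s_o = 1/(21.00) − 1/(150) = 0.04762 − 0.006667 = 0.04095, so s_i = 24.4 cm.
The image is real, inverted and reduced, on the far side of the lens.

24.4 cm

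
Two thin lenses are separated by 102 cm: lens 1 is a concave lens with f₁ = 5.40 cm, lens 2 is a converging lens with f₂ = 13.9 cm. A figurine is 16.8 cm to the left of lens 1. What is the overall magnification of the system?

f₁ = −5.40 cm (diverging).
Lens 1: 1/d_i1 = 1/(-5.40) − 1/(16.8) = -0.2447, so d_i1 = -4.086 cm; m₁ = −d_i1/d_o1 = +0.2432.
d_o2 = 102 − (-4.086) = 106.1 cm.
Lens 2: 1/d_i2 = 1/(13.9) − 1/(106.1) = 0.06252, so d_i2 = 16.00 cm; m₂ = −d_i2/d_o2 = -0.1508.
m = m₁·m₂ = (+0.2432)(-0.1508) = -0.0367.

m = -0.0367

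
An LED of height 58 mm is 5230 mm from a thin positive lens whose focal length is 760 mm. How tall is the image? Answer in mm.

9.86 mm

1/d_i = 1/f − 1/d_o = 1/(760.0) − 1/(5230) = 0.001125, so d_i = 889.2 mm.
m = −d_i/d_o = -0.1700.
|h_i| = |m|·h_o = 0.1700 × 58 = 9.86 mm. The image is real, inverted and reduced, on the far side of the lens.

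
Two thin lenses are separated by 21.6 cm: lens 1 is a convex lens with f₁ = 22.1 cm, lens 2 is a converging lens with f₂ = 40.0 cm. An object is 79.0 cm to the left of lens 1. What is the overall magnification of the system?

m = -0.317

Lens 1: 1/d_i1 = 1/(22.1) − 1/(79.0) = 0.03259, so d_i1 = 30.68 cm; m₁ = −d_i1/d_o1 = -0.3884.
d_o2 = 21.6 − (30.68) = -9.080 cm (virtual object).
Lens 2: 1/d_i2 = 1/(40.0) − 1/(-9.080) = 0.1351, so d_i2 = 7.400 cm; m₂ = −d_i2/d_o2 = +0.8150.
m = m₁·m₂ = (-0.3884)(+0.8150) = -0.317.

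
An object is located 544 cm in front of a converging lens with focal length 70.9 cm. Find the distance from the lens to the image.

81.5 cm

Thin-lens equation: 1/d_i = 1/f − 1/d_o = 1/(70.90) − 1/(544) = 0.01410 − 0.001838 = 0.01227, so d_i = 81.5 cm.
The image is real, inverted and reduced, on the far side of the lens.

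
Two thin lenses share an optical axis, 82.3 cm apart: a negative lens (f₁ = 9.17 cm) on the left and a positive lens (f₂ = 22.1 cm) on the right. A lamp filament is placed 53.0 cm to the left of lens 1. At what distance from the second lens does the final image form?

29.3 cm

Lens 1 is diverging, so f₁ = −9.17 cm.
Lens 1: 1/d_i1 = 1/f₁ − 1/d_o1 = 1/(-9.17) − 1/(53.0) = -0.1279, so d_i1 = -7.817 cm.
The intermediate image is 7.817 cm to the left of lens 1 (virtual), which is 82.3 − (-7.817) = 90.12 cm to the left of lens 2, so d_o2 = +90.12 cm.
Lens 2: 1/d_i2 = 1/f₂ − 1/d_o2 = 1/(22.1) − 1/(90.12) = 0.03415, so d_i2 = 29.3 cm.
The final image is real, 29.3 cm to the right of lens 2 (overall magnification ≈ -0.048).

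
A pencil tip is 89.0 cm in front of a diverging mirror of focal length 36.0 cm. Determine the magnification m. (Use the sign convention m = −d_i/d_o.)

For a diverging mirror, f = -36.0 cm.
1/d_i = 1/f − 1/d_o = 1/(-36.00) − 1/(89.0) = -0.03901, so d_i = -25.63 cm.
m = −d_i/d_o = −(-25.63)/(89.0) = +0.288.
The image is virtual, upright and reduced, behind the mirror.

m = +0.288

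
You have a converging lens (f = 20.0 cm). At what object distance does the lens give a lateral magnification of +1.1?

m = −d_i/d_o ⇒ d_i = −m·d_o.
1/f = 1/d_o + 1/d_i = 1/d_o − 1/(m·d_o) = (1 − 1/m)/d_o, so d_o = f(1 − 1/m) = (20.00)(1 − 1/(+1.1)) = 1.82 cm.

1.82 cm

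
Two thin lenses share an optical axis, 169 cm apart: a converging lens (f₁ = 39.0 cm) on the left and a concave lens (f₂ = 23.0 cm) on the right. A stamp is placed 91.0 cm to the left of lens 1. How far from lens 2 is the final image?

18.7 cm

Lens 1: 1/d_i1 = 1/f₁ − 1/d_o1 = 1/(39.0) − 1/(91.0) = 0.01465, so d_i1 = 68.25 cm.
The intermediate image is 68.25 cm to the right of lens 1, which is 169 − (68.25) = 100.8 cm to the left of lens 2, so d_o2 = +100.8 cm.
Lens 2 is diverging, so f₂ = −23.0 cm.
Lens 2: 1/d_i2 = 1/f₂ − 1/d_o2 = 1/(-23.0) − 1/(100.8) = -0.05340, so d_i2 = -18.7 cm.
The final image is virtual, 18.7 cm to the left of lens 2 (overall magnification ≈ -0.14).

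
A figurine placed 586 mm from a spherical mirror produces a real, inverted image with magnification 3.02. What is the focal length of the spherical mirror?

m = −d_i/d_o ⇒ d_i = −m·d_o = −(-3.02)·(586) = 1770 mm.
1/f = 1/d_o + 1/d_i = 1/(586) + 1/(1770) = 0.002271, so f = 440 mm.
Since f is positive, the spherical mirror is concave.

f = 440 mm (concave)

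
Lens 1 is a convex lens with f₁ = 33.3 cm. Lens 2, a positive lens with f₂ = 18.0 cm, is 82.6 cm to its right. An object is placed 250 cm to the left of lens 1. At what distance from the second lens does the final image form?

Lens 1: 1/d_i1 = 1/f₁ − 1/d_o1 = 1/(33.3) − 1/(250) = 0.02603, so d_i1 = 38.42 cm.
The intermediate image is 38.42 cm to the right of lens 1, which is 82.6 − (38.42) = 44.18 cm to the left of lens 2, so d_o2 = +44.18 cm.
Lens 2: 1/d_i2 = 1/f₂ − 1/d_o2 = 1/(18.0) − 1/(44.18) = 0.03292, so d_i2 = 30.4 cm.
The final image is real, 30.4 cm to the right of lens 2 (overall magnification ≈ 0.11).

30.4 cm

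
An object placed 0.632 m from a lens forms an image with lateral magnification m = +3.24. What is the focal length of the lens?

f = 0.914 m (converging)

m = −d_i/d_o ⇒ d_i = −m·d_o = −(+3.24)·(0.632) = -2.048 m.
1/f = 1/d_o + 1/d_i = 1/(0.632) + 1/(-2.048) = 1.094, so f = 0.914 m.
Since f is positive, the lens is converging.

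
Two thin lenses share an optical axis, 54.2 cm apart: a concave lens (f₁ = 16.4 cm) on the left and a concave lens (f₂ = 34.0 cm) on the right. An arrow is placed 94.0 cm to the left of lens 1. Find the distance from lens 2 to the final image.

22.7 cm

Lens 1 is diverging, so f₁ = −16.4 cm.
Lens 1: 1/d_i1 = 1/f₁ − 1/d_o1 = 1/(-16.4) − 1/(94.0) = -0.07161, so d_i1 = -13.96 cm.
The intermediate image is 13.96 cm to the left of lens 1 (virtual), which is 54.2 − (-13.96) = 68.16 cm to the left of lens 2, so d_o2 = +68.16 cm.
Lens 2 is diverging, so f₂ = −34.0 cm.
Lens 2: 1/d_i2 = 1/f₂ − 1/d_o2 = 1/(-34.0) − 1/(68.16) = -0.04408, so d_i2 = -22.7 cm.
The final image is virtual, 22.7 cm to the left of lens 2 (overall magnification ≈ 0.049).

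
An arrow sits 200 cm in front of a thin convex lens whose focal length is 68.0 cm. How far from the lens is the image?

Thin-lens equation: 1/d_i = 1/f − 1/d_o = 1/(68.00) − 1/(200) = 0.01471 − 0.005000 = 0.009706, so d_i = 103 cm.
The image is real, inverted and reduced, on the far side of the lens.

103 cm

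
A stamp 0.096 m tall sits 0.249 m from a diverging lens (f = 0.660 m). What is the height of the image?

For a diverging lens, f = -0.660 m.
1/d_i = 1/f − 1/d_o = 1/(-0.6600) − 1/(0.249) = -5.531, so d_i = -0.1808 m.
m = −d_i/d_o = +0.7261.
|h_i| = |m|·h_o = 0.7261 × 0.096 = 0.0697 m. The image is virtual, upright and reduced, on the same side as the object.

0.0697 m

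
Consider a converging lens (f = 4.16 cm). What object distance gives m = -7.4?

m = −d_i/d_o ⇒ d_i = −m·d_o.
1/f = 1/d_o + 1/d_i = 1/d_o − 1/(m·d_o) = (1 − 1/m)/d_o, so d_o = f(1 − 1/m) = (4.160)(1 − 1/(-7.4)) = 4.72 cm.

4.72 cm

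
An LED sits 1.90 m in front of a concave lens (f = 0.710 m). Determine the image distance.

For a concave lens, f = -0.710 m.
Lens equation: 1/q = 1/f − 1/p = 1/(-0.7100) − 1/(1.90) = -1.408 − 0.5263 = -1.935, so q = -0.517 m.
The image is virtual, upright and reduced, on the same side as the object.

0.517 m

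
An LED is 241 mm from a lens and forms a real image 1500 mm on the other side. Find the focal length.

Real image ⇒ d_i = +1500 mm.
1/f = 1/d_o + 1/d_i = 1/(241) + 1/(1500) = 0.004816, so f = 208 mm.
Since f is positive, the lens is converging.

f = 208 mm (converging)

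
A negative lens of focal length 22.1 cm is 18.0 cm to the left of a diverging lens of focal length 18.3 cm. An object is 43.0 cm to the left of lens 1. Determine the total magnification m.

f₁ = −22.1 cm (diverging).
Lens 1: 1/d_i1 = 1/(-22.1) − 1/(43.0) = -0.06850, so d_i1 = -14.60 cm; m₁ = −d_i1/d_o1 = +0.3395.
d_o2 = 18.0 − (-14.60) = 32.60 cm.
f₂ = −18.3 cm (diverging).
Lens 2: 1/d_i2 = 1/(-18.3) − 1/(32.60) = -0.08532, so d_i2 = -11.72 cm; m₂ = −d_i2/d_o2 = +0.3595.
m = m₁·m₂ = (+0.3395)(+0.3595) = +0.122.

m = +0.122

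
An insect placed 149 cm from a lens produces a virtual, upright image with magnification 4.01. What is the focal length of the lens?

m = −d_i/d_o ⇒ d_i = −m·d_o = −(+4.01)·(149) = -597.5 cm.
1/f = 1/d_o + 1/d_i = 1/(149) + 1/(-597.5) = 0.005038, so f = 199 cm.
Since f is positive, the lens is converging.

f = 199 cm (converging)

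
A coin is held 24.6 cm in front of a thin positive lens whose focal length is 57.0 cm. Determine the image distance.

Lens equation: 1/q = 1/f − 1/p = 1/(57.00) − 1/(24.6) = 0.01754 − 0.04065 = -0.02311, so q = -43.3 cm.
The image is virtual, upright and enlarged, on the same side as the object.

43.3 cm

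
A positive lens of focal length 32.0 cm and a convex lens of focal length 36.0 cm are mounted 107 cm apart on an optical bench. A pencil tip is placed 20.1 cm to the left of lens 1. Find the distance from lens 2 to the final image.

46.4 cm

Lens 1: 1/d_i1 = 1/f₁ − 1/d_o1 = 1/(32.0) − 1/(20.1) = -0.01850, so d_i1 = -54.05 cm.
The intermediate image is 54.05 cm to the left of lens 1 (virtual), which is 107 − (-54.05) = 161.1 cm to the left of lens 2, so d_o2 = +161.1 cm.
Lens 2: 1/d_i2 = 1/f₂ − 1/d_o2 = 1/(36.0) − 1/(161.1) = 0.02157, so d_i2 = 46.4 cm.
The final image is real, 46.4 cm to the right of lens 2 (overall magnification ≈ -0.77).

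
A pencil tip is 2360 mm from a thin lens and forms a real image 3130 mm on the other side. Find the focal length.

f = 1350 mm (converging)

Real image ⇒ d_i = +3130 mm.
1/f = 1/d_o + 1/d_i = 1/(2360) + 1/(3130) = 0.0007432, so f = 1350 mm.
Since f is positive, the thin lens is converging.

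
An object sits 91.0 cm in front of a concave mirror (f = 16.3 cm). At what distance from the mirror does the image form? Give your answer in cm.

19.9 cm

Mirror equation: 1/v = 1/f − 1/u = 1/(16.30) − 1/(91.0) = 0.06135 − 0.01099 = 0.05036, so v = 19.9 cm.
The image is real, inverted and reduced, in front of the mirror.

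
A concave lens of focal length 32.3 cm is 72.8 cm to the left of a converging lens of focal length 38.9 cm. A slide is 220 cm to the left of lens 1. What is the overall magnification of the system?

f₁ = −32.3 cm (diverging).
Lens 1: 1/d_i1 = 1/(-32.3) − 1/(220) = -0.03551, so d_i1 = -28.16 cm; m₁ = −d_i1/d_o1 = +0.1280.
d_o2 = 72.8 − (-28.16) = 101.0 cm.
Lens 2: 1/d_i2 = 1/(38.9) − 1/(101.0) = 0.01581, so d_i2 = 63.27 cm; m₂ = −d_i2/d_o2 = -0.6264.
m = m₁·m₂ = (+0.1280)(-0.6264) = -0.0802.

m = -0.0802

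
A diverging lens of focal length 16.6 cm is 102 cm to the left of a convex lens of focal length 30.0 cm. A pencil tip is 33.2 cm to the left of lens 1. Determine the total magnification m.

f₁ = −16.6 cm (diverging).
Lens 1: 1/d_i1 = 1/(-16.6) − 1/(33.2) = -0.09036, so d_i1 = -11.07 cm; m₁ = −d_i1/d_o1 = +0.3334.
d_o2 = 102 − (-11.07) = 113.1 cm.
Lens 2: 1/d_i2 = 1/(30.0) − 1/(113.1) = 0.02449, so d_i2 = 40.83 cm; m₂ = −d_i2/d_o2 = -0.3610.
m = m₁·m₂ = (+0.3334)(-0.3610) = -0.120.

m = -0.120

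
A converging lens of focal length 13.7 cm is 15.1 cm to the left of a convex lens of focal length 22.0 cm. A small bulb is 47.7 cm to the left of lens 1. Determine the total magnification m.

m = -0.339

Lens 1: 1/d_i1 = 1/(13.7) − 1/(47.7) = 0.05203, so d_i1 = 19.22 cm; m₁ = −d_i1/d_o1 = -0.4029.
d_o2 = 15.1 − (19.22) = -4.120 cm (virtual object).
Lens 2: 1/d_i2 = 1/(22.0) − 1/(-4.120) = 0.2882, so d_i2 = 3.470 cm; m₂ = −d_i2/d_o2 = +0.8423.
m = m₁·m₂ = (-0.4029)(+0.8423) = -0.339.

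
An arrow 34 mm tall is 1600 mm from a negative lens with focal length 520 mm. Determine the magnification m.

For a negative lens, f = -520 mm.
1/d_i = 1/f − 1/d_o = 1/(-520.0) − 1/(1600) = -0.002548, so d_i = -392.5 mm.
m = −d_i/d_o = −(-392.5)/(1600) = +0.245.
The image is virtual, upright and reduced, on the same side as the object.

m = +0.245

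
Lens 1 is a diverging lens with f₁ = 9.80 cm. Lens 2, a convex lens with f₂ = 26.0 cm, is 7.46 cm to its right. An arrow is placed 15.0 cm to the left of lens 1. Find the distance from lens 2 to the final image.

27.6 cm

Lens 1 is diverging, so f₁ = −9.80 cm.
Lens 1: 1/d_i1 = 1/f₁ − 1/d_o1 = 1/(-9.80) − 1/(15.0) = -0.1687, so d_i1 = -5.927 cm.
The intermediate image is 5.927 cm to the left of lens 1 (virtual), which is 7.46 − (-5.927) = 13.39 cm to the left of lens 2, so d_o2 = +13.39 cm.
Lens 2: 1/d_i2 = 1/f₂ − 1/d_o2 = 1/(26.0) − 1/(13.39) = -0.03622, so d_i2 = -27.6 cm.
The final image is virtual, 27.6 cm to the left of lens 2 (overall magnification ≈ 0.81).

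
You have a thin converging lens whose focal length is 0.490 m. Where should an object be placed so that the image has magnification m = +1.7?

m = −d_i/d_o ⇒ d_i = −m·d_o.
1/f = 1/d_o + 1/d_i = 1/d_o − 1/(m·d_o) = (1 − 1/m)/d_o, so d_o = f(1 − 1/m) = (0.4900)(1 − 1/(+1.7)) = 0.202 m.

0.202 m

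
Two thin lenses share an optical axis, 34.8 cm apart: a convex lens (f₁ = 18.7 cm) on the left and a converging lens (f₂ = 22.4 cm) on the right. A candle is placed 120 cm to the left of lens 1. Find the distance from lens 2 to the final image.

29.1 cm

Lens 1: 1/d_i1 = 1/f₁ − 1/d_o1 = 1/(18.7) − 1/(120) = 0.04514, so d_i1 = 22.15 cm.
The intermediate image is 22.15 cm to the right of lens 1, which is 34.8 − (22.15) = 12.65 cm to the left of lens 2, so d_o2 = +12.65 cm.
Lens 2: 1/d_i2 = 1/f₂ − 1/d_o2 = 1/(22.4) − 1/(12.65) = -0.03441, so d_i2 = -29.1 cm.
The final image is virtual, 29.1 cm to the left of lens 2 (overall magnification ≈ -0.42).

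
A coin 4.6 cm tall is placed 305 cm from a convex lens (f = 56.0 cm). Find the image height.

1/d_i = 1/f − 1/d_o = 1/(56.00) − 1/(305) = 0.01458, so d_i = 68.59 cm.
m = −d_i/d_o = -0.2249.
|h_i| = |m|·h_o = 0.2249 × 4.6 = 1.03 cm. The image is real, inverted and reduced, on the far side of the lens.

1.03 cm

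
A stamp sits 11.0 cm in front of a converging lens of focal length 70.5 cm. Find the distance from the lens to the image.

13.0 cm

Lens equation: 1/s_i = 1/f − 1/s_o = 1/(70.50) − 1/(11.0) = 0.01418 − 0.09091 = -0.07672, so s_i = -13.0 cm.
The image is virtual, upright and enlarged, on the same side as the object.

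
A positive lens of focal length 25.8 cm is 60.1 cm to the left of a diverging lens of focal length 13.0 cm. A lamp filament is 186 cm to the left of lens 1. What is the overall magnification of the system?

Lens 1: 1/d_i1 = 1/(25.8) − 1/(186) = 0.03338, so d_i1 = 29.96 cm; m₁ = −d_i1/d_o1 = -0.1611.
d_o2 = 60.1 − (29.96) = 30.14 cm.
f₂ = −13.0 cm (diverging).
Lens 2: 1/d_i2 = 1/(-13.0) − 1/(30.14) = -0.1101, so d_i2 = -9.083 cm; m₂ = −d_i2/d_o2 = +0.3013.
m = m₁·m₂ = (-0.1611)(+0.3013) = -0.0485.

m = -0.0485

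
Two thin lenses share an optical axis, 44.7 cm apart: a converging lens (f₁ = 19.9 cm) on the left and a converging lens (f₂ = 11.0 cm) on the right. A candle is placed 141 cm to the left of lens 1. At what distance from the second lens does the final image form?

22.5 cm

Lens 1: 1/d_i1 = 1/f₁ − 1/d_o1 = 1/(19.9) − 1/(141) = 0.04316, so d_i1 = 23.17 cm.
The intermediate image is 23.17 cm to the right of lens 1, which is 44.7 − (23.17) = 21.53 cm to the left of lens 2, so d_o2 = +21.53 cm.
Lens 2: 1/d_i2 = 1/f₂ − 1/d_o2 = 1/(11.0) − 1/(21.53) = 0.04446, so d_i2 = 22.5 cm.
The final image is real, 22.5 cm to the right of lens 2 (overall magnification ≈ 0.17).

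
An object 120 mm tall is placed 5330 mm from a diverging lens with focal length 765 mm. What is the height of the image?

15.1 mm

For a diverging lens, f = -765 mm.
1/d_i = 1/f − 1/d_o = 1/(-765.0) − 1/(5330) = -0.001495, so d_i = -669.0 mm.
m = −d_i/d_o = +0.1255.
|h_i| = |m|·h_o = 0.1255 × 120 = 15.1 mm. The image is virtual, upright and reduced, on the same side as the object.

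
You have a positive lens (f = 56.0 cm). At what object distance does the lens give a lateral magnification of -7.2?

m = −d_i/d_o ⇒ d_i = −m·d_o.
1/f = 1/d_o + 1/d_i = 1/d_o − 1/(m·d_o) = (1 − 1/m)/d_o, so d_o = f(1 − 1/m) = (56.00)(1 − 1/(-7.2)) = 63.8 cm.

63.8 cm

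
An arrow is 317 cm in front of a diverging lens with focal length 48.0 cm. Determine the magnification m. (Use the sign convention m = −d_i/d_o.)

For a diverging lens, f = -48.0 cm.
1/d_i = 1/f − 1/d_o = 1/(-48.00) − 1/(317) = -0.02399, so d_i = -41.69 cm.
m = −d_i/d_o = −(-41.69)/(317) = +0.132.
The image is virtual, upright and reduced, on the same side as the object.

m = +0.132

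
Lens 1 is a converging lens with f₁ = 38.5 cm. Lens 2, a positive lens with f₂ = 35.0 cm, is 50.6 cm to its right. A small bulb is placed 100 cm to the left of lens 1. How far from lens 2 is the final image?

8.94 cm

Lens 1: 1/d_i1 = 1/f₁ − 1/d_o1 = 1/(38.5) − 1/(100) = 0.01597, so d_i1 = 62.60 cm.
The intermediate image is 62.60 cm to the right of lens 1, which lies 12.00 cm to the right of lens 2 — a virtual object — so d_o2 = −12.00 cm.
Lens 2: 1/d_i2 = 1/f₂ − 1/d_o2 = 1/(35.0) − 1/(-12.00) = 0.1119, so d_i2 = 8.94 cm.
The final image is real, 8.94 cm to the right of lens 2 (overall magnification ≈ -0.47).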